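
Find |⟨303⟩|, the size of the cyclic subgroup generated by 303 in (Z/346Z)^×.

By Lagrange's theorem, ord_346(303) divides φ(346) = φ(2)·φ(173) = 1·172 = 172 = 2^2 · 43.
Divisors of 172: 1, 2, 4, 43, 86, 172.
Compute 303^d (mod 346) for the divisors d until we hit 1:
303^1 ≡ 303
303^2 ≡ 119
303^4 ≡ 321
303^43 ≡ 345
303^86 ≡ 1
So ord_346(303) = 86.

86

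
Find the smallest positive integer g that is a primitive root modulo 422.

3

φ(422) = φ(2)·φ(211) = 1·210 = 210 = 2 · 3 · 5 · 7.
Test candidates g = 2, 3, … against the prime factors q ∈ {2, 3, 5, 7} of φ(422): g is a generator iff g^(210/q) ≢ 1 for every such q.
g = 2: gcd(2, 422) = 2 > 1, not a unit — skip.
g = 3: 3^105 ≡ 421; 3^70 ≡ 407; 3^42 ≡ 399; 3^30 ≡ 171 — none is 1, so 3 is a primitive root.
Hence the least primitive root of 422 is 3.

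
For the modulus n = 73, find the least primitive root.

φ(73) = 73 − 1 = 72 = 2^3 · 3^2.
Test candidates g = 2, 3, … against the prime factors q ∈ {2, 3} of φ(73): g is a generator iff g^(72/q) ≢ 1 for every such q.
g = 2: 2^36 ≡ 1 — hits 1, so not a primitive root.
g = 3: 3^36 ≡ 1 — hits 1, so not a primitive root.
g = 4: 4^36 ≡ 1 — hits 1, so not a primitive root.
g = 5: 5^36 ≡ 72; 5^24 ≡ 8 — none is 1, so 5 is a primitive root.
So 5 is the smallest generator of (Z/73Z)^×.

5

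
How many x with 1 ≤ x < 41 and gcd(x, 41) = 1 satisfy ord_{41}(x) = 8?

4

φ(41) = 41 − 1 = 40 = 2^3 · 5.
(Z/41Z)^× is cyclic (|G| = 40); a cyclic group of order m has exactly φ(d) elements of each order d | m, and none otherwise.
8 = 2^3 divides 40, and φ(8) = 4.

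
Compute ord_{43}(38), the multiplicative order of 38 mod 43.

21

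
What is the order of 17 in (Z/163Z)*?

54

By Lagrange's theorem, ord_163(17) divides φ(163) = 163 − 1 = 162 = 2 · 3^4.
Divisors of 162: 1, 2, 3, 6, 9, 18, 27, 54, 81, 162.
Test each divisor d:
17^1 ≡ 17
17^2 ≡ 126
17^3 ≡ 23
17^6 ≡ 40
17^9 ≡ 105
17^18 ≡ 104
17^27 ≡ 162
17^54 ≡ 1
The smallest such exponent is 54, so the order of 17 is 54.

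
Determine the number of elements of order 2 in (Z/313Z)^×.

1

φ(313) = 313 − 1 = 312 = 2^3 · 3 · 13.
(Z/313Z)^× is cyclic (|G| = 312); a cyclic group of order m has exactly φ(d) elements of each order d | m, and none otherwise.
2 | 312, and φ(2) = 2 − 1 = 1.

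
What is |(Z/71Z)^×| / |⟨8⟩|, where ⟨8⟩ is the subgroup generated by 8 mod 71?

2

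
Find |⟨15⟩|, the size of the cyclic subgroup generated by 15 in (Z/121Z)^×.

55

Since 15 ∈ (Z/121Z)^×, its order divides φ(121) = φ(11^2) = 11·(11−1) = 110 = 2 · 5 · 11.
Divisors of 110: 1, 2, 5, 10, 11, 22, 55, 110.
Compute 15^d (mod 121) for the divisors d until we hit 1:
15^1 ≡ 15 (mod 121)
15^2 ≡ 104 (mod 121)
15^5 ≡ 100 (mod 121)
15^10 ≡ 78 (mod 121)
15^11 ≡ 81 (mod 121)
15^22 ≡ 27 (mod 121)
15^55 ≡ 1 (mod 121) ✓
Therefore the multiplicative order of 15 modulo 121 is 55.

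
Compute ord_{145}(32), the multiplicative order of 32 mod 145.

28

ord(32) | φ(145) = φ(5·29) = (5−1)·(29−1) = 4·28 = 112 = 2^4 · 7.
Divisors of 112: 1, 2, 4, 7, 8, 14, 16, 28, 56, 112.
Evaluate successive powers at the divisors of 112:
32^1 ≡ 32 (mod 145)
32^2 ≡ 9 (mod 145)
32^4 ≡ 81 (mod 145)
32^7 ≡ 128 (mod 145)
32^8 ≡ 36 (mod 145)
32^14 ≡ 144 (mod 145)
32^16 ≡ 136 (mod 145)
32^28 ≡ 1 (mod 145) ✓
So ord_145(32) = 28.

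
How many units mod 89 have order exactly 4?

2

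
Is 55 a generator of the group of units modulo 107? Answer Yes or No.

Yes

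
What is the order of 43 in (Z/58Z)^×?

28

The order of 43 must divide φ(58) = φ(2)·φ(29) = 1·28 = 28 = 2^2 · 7.
Divisors of 28: 1, 2, 4, 7, 14, 28.
Compute 43^d (mod 58) for the divisors d until we hit 1:
43^1 ≡ 43
43^2 ≡ 51
43^4 ≡ 49
43^7 ≡ 41
43^14 ≡ 57
43^28 ≡ 1
Therefore the multiplicative order of 43 modulo 58 is 28.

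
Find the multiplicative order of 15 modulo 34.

8

Since 15 ∈ (Z/34Z)^×, its order divides φ(34) = φ(2)·φ(17) = 1·16 = 16 = 2^4.
Divisors of 16: 1, 2, 4, 8, 16.
Test each divisor d:
15^1 ≡ 15 (mod 34)
15^2 ≡ 21 (mod 34)
15^4 ≡ 33 (mod 34)
15^8 ≡ 1 (mod 34) ✓
So ord_34(15) = 8.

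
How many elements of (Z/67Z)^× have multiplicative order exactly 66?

20

φ(67) = 67 − 1 = 66 = 2 · 3 · 11.
In a cyclic group of order 66, there are φ(d) elements of order d for each divisor d of 66, and zero for non-divisors.
66 = 2 · 3 · 11 divides 66, and φ(66) = 20.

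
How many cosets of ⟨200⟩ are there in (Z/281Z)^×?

The order of 200 must divide φ(281) = 281 − 1 = 280 = 2^3 · 5 · 7.
Divisors of 280: 1, 2, 4, 5, 7, 8, 10, 14, 20, 28, 35, 40, 56, 70, 140, 280.
Evaluate successive powers at the divisors of 280:
200^1 ≡ 200 (mod 281)
200^2 ≡ 98 (mod 281)
200^4 ≡ 50 (mod 281)
200^5 ≡ 165 (mod 281)
200^7 ≡ 153 (mod 281)
200^8 ≡ 252 (mod 281)
200^10 ≡ 249 (mod 281)
200^14 ≡ 86 (mod 281)
200^20 ≡ 181 (mod 281)
200^28 ≡ 90 (mod 281)
200^35 ≡ 1 (mod 281) ✓
So ord_281(200) = 35, hence |⟨200⟩| = 35.
[(Z/281Z)^× : ⟨200⟩] = 280/35 = 8.

8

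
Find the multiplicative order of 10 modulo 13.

6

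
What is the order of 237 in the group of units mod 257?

256

The order of 237 must divide φ(257) = 257 − 1 = 256 = 2^8.
Divisors of 256: 1, 2, 4, 8, 16, 32, 64, 128, 256.
Compute 237^d (mod 257) for the divisors d until we hit 1:
237^1 ≡ 237 (mod 257)
237^2 ≡ 143 (mod 257)
237^4 ≡ 146 (mod 257)
237^8 ≡ 242 (mod 257)
237^16 ≡ 225 (mod 257)
237^32 ≡ 253 (mod 257)
237^64 ≡ 16 (mod 257)
237^128 ≡ 256 (mod 257)
237^256 ≡ 1 (mod 257) ✓
Therefore the multiplicative order of 237 modulo 257 is 256.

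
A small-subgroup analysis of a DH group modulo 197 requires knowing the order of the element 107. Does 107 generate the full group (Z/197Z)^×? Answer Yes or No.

No

φ(197) = 197 − 1 = 196 = 2^2 · 7^2.
It suffices to check that the order of 107 is not a proper divisor of 196: compute 107^(196/q) for q ∈ {2, 7}.
107^98 ≡ 1 (mod 197)  [q = 2: ≡ 1 ✗]
107^28 ≡ 164 (mod 197)  [q = 7: ≢ 1 ✓]
The check at q = 2 fails, so 107 generates a proper subgroup.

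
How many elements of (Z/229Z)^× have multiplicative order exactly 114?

36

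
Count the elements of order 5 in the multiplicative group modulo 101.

φ(101) = 101 − 1 = 100 = 2^2 · 5^2.
Since (Z/101Z)^× is cyclic of order 100, the number of elements of order d is φ(d) when d | 100 and 0 otherwise.
5 | 100, and φ(5) = 5 − 1 = 4.

4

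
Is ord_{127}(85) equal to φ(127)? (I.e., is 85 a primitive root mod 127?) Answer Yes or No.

Yes

φ(127) = 127 − 1 = 126 = 2 · 3^2 · 7.
It suffices to check that the order of 85 is not a proper divisor of 126: compute 85^(126/q) for q ∈ {2, 3, 7}.
85^63 ≡ 126 (mod 127)  [q = 2: ≢ 1 ✓]
85^42 ≡ 19 (mod 127)  [q = 3: ≢ 1 ✓]
85^18 ≡ 32 (mod 127)  [q = 7: ≢ 1 ✓]
None equal 1, so ord_127(85) = 126: 85 is a primitive root.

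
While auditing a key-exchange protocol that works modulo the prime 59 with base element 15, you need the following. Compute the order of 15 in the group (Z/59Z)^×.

Since 15 ∈ (Z/59Z)^×, its order divides φ(59) = 59 − 1 = 58 = 2 · 29.
Divisors of 58: 1, 2, 29, 58.
Test each divisor d:
15^1 ≡ 15 (mod 59)
15^2 ≡ 48 (mod 59)
15^29 ≡ 1 (mod 59) ✓
Hence ord(15) = 29.

29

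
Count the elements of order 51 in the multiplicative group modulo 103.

φ(103) = 103 − 1 = 102 = 2 · 3 · 17.
In a cyclic group of order 102, there are φ(d) elements of order d for each divisor d of 102, and zero for non-divisors.
51 = 3 · 17 divides 102, and φ(51) = 32.

32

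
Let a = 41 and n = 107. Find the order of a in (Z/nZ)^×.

53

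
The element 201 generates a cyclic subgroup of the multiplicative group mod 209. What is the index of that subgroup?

Since 201 ∈ (Z/209Z)^×, its order divides φ(209) = φ(11·19) = (11−1)·(19−1) = 10·18 = 180 = 2^2 · 3^2 · 5.
Divisors of 180: 1, 2, 3, 4, 5, 6, 9, 10, 12, 15, 18, 20, 30, 36, 45, 60, 90, 180.
Evaluate successive powers at the divisors of 180:
201^1 ≡ 201 (mod 209)
201^2 ≡ 64 (mod 209)
201^3 ≡ 115 (mod 209)
201^4 ≡ 125 (mod 209)
201^5 ≡ 45 (mod 209)
201^6 ≡ 58 (mod 209)
201^9 ≡ 191 (mod 209)
201^10 ≡ 144 (mod 209)
201^12 ≡ 20 (mod 209)
201^15 ≡ 1 (mod 209) ✓
Thus |⟨201⟩| = ord(201) = 15.
Index = |(Z/209Z)^×| / |⟨201⟩| = 180 / 15 = 12.

12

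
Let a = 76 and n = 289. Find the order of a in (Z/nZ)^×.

136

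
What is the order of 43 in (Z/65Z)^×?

12

Since 43 ∈ (Z/65Z)^×, its order divides φ(65) = φ(5·13) = (5−1)·(13−1) = 4·12 = 48 = 2^4 · 3.
Divisors of 48: 1, 2, 3, 4, 6, 8, 12, 16, 24, 48.
Evaluate successive powers at the divisors of 48:
43^1 ≡ 43 (mod 65)
43^2 ≡ 29 (mod 65)
43^3 ≡ 12 (mod 65)
43^4 ≡ 61 (mod 65)
43^6 ≡ 14 (mod 65)
43^8 ≡ 16 (mod 65)
43^12 ≡ 1 (mod 65) ✓
So ord_65(43) = 12.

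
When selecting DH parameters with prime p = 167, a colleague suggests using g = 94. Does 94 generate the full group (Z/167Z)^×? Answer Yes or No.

No

φ(167) = 167 − 1 = 166 = 2 · 83.
Test 94^(166/q) mod 167 for each prime factor q of 166:
94^83 ≡ 1 (mod 167)  [q = 2: ≡ 1 ✗]
94^2 ≡ 152 (mod 167)  [q = 83: ≢ 1 ✓]
The check at q = 2 fails, so 94 generates a proper subgroup.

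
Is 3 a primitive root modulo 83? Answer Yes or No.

No

φ(83) = 83 − 1 = 82 = 2 · 41.
An element g generates (Z/83Z)^× iff g^(82/q) ≢ 1 (mod 83) for each prime q ∈ {2, 41}.
3^41 ≡ 1 (mod 83)  [q = 2: ≡ 1 ✗]
3^2 ≡ 9 (mod 83)  [q = 41: ≢ 1 ✓]
3^41 ≡ 1 shows ord(3) | 41, strictly less than φ(83); not a primitive root.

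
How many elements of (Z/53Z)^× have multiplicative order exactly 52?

24

φ(53) = 53 − 1 = 52 = 2^2 · 13.
Since (Z/53Z)^× is cyclic of order 52, the number of elements of order d is φ(d) when d | 52 and 0 otherwise.
52 = 2^2 · 13 divides 52, and φ(52) = 24.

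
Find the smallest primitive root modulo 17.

3

φ(17) = 17 − 1 = 16 = 2^4.
Test candidates g = 2, 3, … against the prime factors q ∈ {2} of φ(17): g is a generator iff g^(16/q) ≢ 1 for every such q.
g = 2: 2^8 ≡ 1 — hits 1, so not a primitive root.
g = 3: 3^8 ≡ 16 — none is 1, so 3 is a primitive root.
Hence the least primitive root of 17 is 3.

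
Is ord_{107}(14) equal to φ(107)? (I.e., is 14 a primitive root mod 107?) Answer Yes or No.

No

φ(107) = 107 − 1 = 106 = 2 · 53.
It suffices to check that the order of 14 is not a proper divisor of 106: compute 14^(106/q) for q ∈ {2, 53}.
14^53 ≡ 1 (mod 107)  [q = 2: ≡ 1 ✗]
14^2 ≡ 89 (mod 107)  [q = 53: ≢ 1 ✓]
14^53 ≡ 1 shows ord(14) | 53, strictly less than φ(107); not a primitive root.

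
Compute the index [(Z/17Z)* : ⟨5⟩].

By Lagrange's theorem, ord_17(5) divides φ(17) = 17 − 1 = 16 = 2^4.
Divisors of 16: 1, 2, 4, 8, 16.
Evaluate successive powers at the divisors of 16:
5^1 ≡ 5
5^2 ≡ 8
5^4 ≡ 13
5^8 ≡ 16
5^16 ≡ 1
So ord_17(5) = 16, hence |⟨5⟩| = 16.
The index is φ(17) / ord(5) = 16 / 16 = 1.

1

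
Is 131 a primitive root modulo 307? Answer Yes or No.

φ(307) = 307 − 1 = 306 = 2 · 3^2 · 17.
An element g generates (Z/307Z)^× iff g^(306/q) ≢ 1 (mod 307) for each prime q ∈ {2, 3, 17}.
131^153 ≡ 306 (mod 307)  [q = 2: ≢ 1 ✓]
131^102 ≡ 289 (mod 307)  [q = 3: ≢ 1 ✓]
131^18 ≡ 114 (mod 307)  [q = 17: ≢ 1 ✓]
All checks pass, so 131 has order 306 and is a primitive root modulo 307.

Yes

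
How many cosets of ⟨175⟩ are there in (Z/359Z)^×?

1

ord(175) | φ(359) = 359 − 1 = 358 = 2 · 179.
Divisors of 358: 1, 2, 179, 358.
Compute 175^d (mod 359) for the divisors d until we hit 1:
175^1 ≡ 175 (mod 359)
175^2 ≡ 110 (mod 359)
175^179 ≡ 358 (mod 359)
175^358 ≡ 1 (mod 359) ✓
The order of 175 is 358, so the subgroup it generates has 358 elements.
The index is φ(359) / ord(175) = 358 / 358 = 1.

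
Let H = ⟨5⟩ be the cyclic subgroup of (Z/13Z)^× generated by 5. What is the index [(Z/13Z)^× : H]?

The order of 5 must divide φ(13) = 13 − 1 = 12 = 2^2 · 3.
Divisors of 12: 1, 2, 3, 4, 6, 12.
Compute 5^d (mod 13) for the divisors d until we hit 1:
5^1 ≡ 5 (mod 13)
5^2 ≡ 12 (mod 13)
5^3 ≡ 8 (mod 13)
5^4 ≡ 1 (mod 13) ✓
So ord_13(5) = 4, hence |⟨5⟩| = 4.
[(Z/13Z)^× : ⟨5⟩] = 12/4 = 3.

3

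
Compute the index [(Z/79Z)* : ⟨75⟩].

The order of 75 must divide φ(79) = 79 − 1 = 78 = 2 · 3 · 13.
Divisors of 78: 1, 2, 3, 6, 13, 26, 39, 78.
Compute 75^d (mod 79) for the divisors d until we hit 1:
75^1 ≡ 75
75^2 ≡ 16
75^3 ≡ 15
75^6 ≡ 67
75^13 ≡ 56
75^26 ≡ 55
75^39 ≡ 78
75^78 ≡ 1
The order of 75 is 78, so the subgroup it generates has 78 elements.
Index = |(Z/79Z)^×| / |⟨75⟩| = 78 / 78 = 1.

1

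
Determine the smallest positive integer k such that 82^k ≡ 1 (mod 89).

ord(82) | φ(89) = 89 − 1 = 88 = 2^3 · 11.
Divisors of 88: 1, 2, 4, 8, 11, 22, 44, 88.
Compute 82^d (mod 89) for the divisors d until we hit 1:
82^1 ≡ 82 (mod 89)
82^2 ≡ 49 (mod 89)
82^4 ≡ 87 (mod 89)
82^8 ≡ 4 (mod 89)
82^11 ≡ 52 (mod 89)
82^22 ≡ 34 (mod 89)
82^44 ≡ 88 (mod 89)
82^88 ≡ 1 (mod 89) ✓
Hence ord(82) = 88.

88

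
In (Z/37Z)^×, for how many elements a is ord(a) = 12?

4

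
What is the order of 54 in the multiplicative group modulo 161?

66

ord(54) | φ(161) = φ(7·23) = (7−1)·(23−1) = 6·22 = 132 = 2^2 · 3 · 11.
Divisors of 132: 1, 2, 3, 4, 6, 11, 12, 22, 33, 44, 66, 132.
Test each divisor d:
54^1 ≡ 54 (mod 161)
54^2 ≡ 18 (mod 161)
54^3 ≡ 6 (mod 161)
54^4 ≡ 2 (mod 161)
54^6 ≡ 36 (mod 161)
54^11 ≡ 24 (mod 161)
54^12 ≡ 8 (mod 161)
54^22 ≡ 93 (mod 161)
54^33 ≡ 139 (mod 161)
54^44 ≡ 116 (mod 161)
54^66 ≡ 1 (mod 161) ✓
The smallest such exponent is 66, so the order of 54 is 66.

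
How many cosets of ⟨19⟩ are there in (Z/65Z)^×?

4

The order of 19 must divide φ(65) = φ(5·13) = (5−1)·(13−1) = 4·12 = 48 = 2^4 · 3.
Divisors of 48: 1, 2, 3, 4, 6, 8, 12, 16, 24, 48.
Test each divisor d:
19^1 ≡ 19 (mod 65)
19^2 ≡ 36 (mod 65)
19^3 ≡ 34 (mod 65)
19^4 ≡ 61 (mod 65)
19^6 ≡ 51 (mod 65)
19^8 ≡ 16 (mod 65)
19^12 ≡ 1 (mod 65) ✓
The order of 19 is 12, so the subgroup it generates has 12 elements.
The index is φ(65) / ord(19) = 48 / 12 = 4.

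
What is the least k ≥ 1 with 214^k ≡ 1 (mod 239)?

238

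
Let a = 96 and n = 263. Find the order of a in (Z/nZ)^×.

131

By Lagrange's theorem, ord_263(96) divides φ(263) = 263 − 1 = 262 = 2 · 131.
Divisors of 262: 1, 2, 131, 262.
Check 96^d mod 263 for each divisor in increasing order:
96^1 ≡ 96
96^2 ≡ 11
96^131 ≡ 1
The smallest such exponent is 131, so the order of 96 is 131.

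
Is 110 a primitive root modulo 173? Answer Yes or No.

Yes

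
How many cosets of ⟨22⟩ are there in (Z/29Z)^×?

ord(22) | φ(29) = 29 − 1 = 28 = 2^2 · 7.
Divisors of 28: 1, 2, 4, 7, 14, 28.
Test each divisor d:
22^1 ≡ 22 (mod 29)
22^2 ≡ 20 (mod 29)
22^4 ≡ 23 (mod 29)
22^7 ≡ 28 (mod 29)
22^14 ≡ 1 (mod 29) ✓
So ord_29(22) = 14, hence |⟨22⟩| = 14.
The index is φ(29) / ord(22) = 28 / 14 = 2.

2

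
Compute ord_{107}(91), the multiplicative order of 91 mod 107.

106

By Lagrange's theorem, ord_107(91) divides φ(107) = 107 − 1 = 106 = 2 · 53.
Divisors of 106: 1, 2, 53, 106.
Test each divisor d:
91^1 ≡ 91 (mod 107)
91^2 ≡ 42 (mod 107)
91^53 ≡ 106 (mod 107)
91^106 ≡ 1 (mod 107) ✓
Hence ord(91) = 106.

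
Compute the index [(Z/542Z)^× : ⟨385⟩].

10

By Lagrange's theorem, ord_542(385) divides φ(542) = φ(2)·φ(271) = 1·270 = 270 = 2 · 3^3 · 5.
Divisors of 270: 1, 2, 3, 5, 6, 9, 10, 15, 18, 27, 30, 45, 54, 90, 135, 270.
Check 385^d mod 542 for each divisor in increasing order:
385^1 ≡ 385 (mod 542)
385^2 ≡ 259 (mod 542)
385^3 ≡ 529 (mod 542)
385^5 ≡ 427 (mod 542)
385^6 ≡ 169 (mod 542)
385^9 ≡ 513 (mod 542)
385^10 ≡ 217 (mod 542)
385^15 ≡ 519 (mod 542)
385^18 ≡ 299 (mod 542)
385^27 ≡ 1 (mod 542) ✓
Thus |⟨385⟩| = ord(385) = 27.
The index is φ(542) / ord(385) = 270 / 27 = 10.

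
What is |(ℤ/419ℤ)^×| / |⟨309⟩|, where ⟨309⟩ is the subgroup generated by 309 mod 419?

1

ord(309) | φ(419) = 419 − 1 = 418 = 2 · 11 · 19.
Divisors of 418: 1, 2, 11, 19, 22, 38, 209, 418.
Check 309^d mod 419 for each divisor in increasing order:
309^1 ≡ 309
309^2 ≡ 368
309^11 ≡ 211
309^19 ≡ 250
309^22 ≡ 107
309^38 ≡ 69
309^209 ≡ 418
309^418 ≡ 1
So ord_419(309) = 418, hence |⟨309⟩| = 418.
[(Z/419Z)^× : ⟨309⟩] = 418/418 = 1.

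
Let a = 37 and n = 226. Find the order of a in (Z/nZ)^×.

Since 37 ∈ (Z/226Z)^×, its order divides φ(226) = φ(2)·φ(113) = 1·112 = 112 = 2^4 · 7.
Divisors of 112: 1, 2, 4, 7, 8, 14, 16, 28, 56, 112.
Evaluate successive powers at the divisors of 112:
37^1 ≡ 37 (mod 226)
37^2 ≡ 13 (mod 226)
37^4 ≡ 169 (mod 226)
37^7 ≡ 155 (mod 226)
37^8 ≡ 85 (mod 226)
37^14 ≡ 69 (mod 226)
37^16 ≡ 219 (mod 226)
37^28 ≡ 15 (mod 226)
37^56 ≡ 225 (mod 226)
37^112 ≡ 1 (mod 226) ✓
The smallest such exponent is 112, so the order of 37 is 112.

112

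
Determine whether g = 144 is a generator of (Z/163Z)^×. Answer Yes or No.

No

φ(163) = 163 − 1 = 162 = 2 · 3^4.
An element g generates (Z/163Z)^× iff g^(162/q) ≢ 1 (mod 163) for each prime q ∈ {2, 3}.
144^81 ≡ 1 (mod 163)  [q = 2: ≡ 1 ✗]
144^54 ≡ 58 (mod 163)  [q = 3: ≢ 1 ✓]
The check at q = 2 fails, so 144 generates a proper subgroup.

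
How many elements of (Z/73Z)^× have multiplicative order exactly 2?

1

φ(73) = 73 − 1 = 72 = 2^3 · 3^2.
In a cyclic group of order 72, there are φ(d) elements of order d for each divisor d of 72, and zero for non-divisors.
2 | 72, and φ(2) = 2 − 1 = 1.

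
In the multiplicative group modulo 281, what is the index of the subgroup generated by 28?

ord(28) | φ(281) = 281 − 1 = 280 = 2^3 · 5 · 7.
Divisors of 280: 1, 2, 4, 5, 7, 8, 10, 14, 20, 28, 35, 40, 56, 70, 140, 280.
Check 28^d mod 281 for each divisor in increasing order:
28^1 ≡ 28 (mod 281)
28^2 ≡ 222 (mod 281)
28^4 ≡ 109 (mod 281)
28^5 ≡ 242 (mod 281)
28^7 ≡ 53 (mod 281)
28^8 ≡ 79 (mod 281)
28^10 ≡ 116 (mod 281)
28^14 ≡ 280 (mod 281)
28^20 ≡ 249 (mod 281)
28^28 ≡ 1 (mod 281) ✓
Thus |⟨28⟩| = ord(28) = 28.
Index = |(Z/281Z)^×| / |⟨28⟩| = 280 / 28 = 10.

10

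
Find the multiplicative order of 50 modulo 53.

ord(50) | φ(53) = 53 − 1 = 52 = 2^2 · 13.
Divisors of 52: 1, 2, 4, 13, 26, 52.
Compute 50^d (mod 53) for the divisors d until we hit 1:
50^1 ≡ 50 (mod 53)
50^2 ≡ 9 (mod 53)
50^4 ≡ 28 (mod 53)
50^13 ≡ 23 (mod 53)
50^26 ≡ 52 (mod 53)
50^52 ≡ 1 (mod 53) ✓
So ord_53(50) = 52.

52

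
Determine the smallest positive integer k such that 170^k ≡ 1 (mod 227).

By Lagrange's theorem, ord_227(170) divides φ(227) = 227 − 1 = 226 = 2 · 113.
Divisors of 226: 1, 2, 113, 226.
Test each divisor d:
170^1 ≡ 170 (mod 227)
170^2 ≡ 71 (mod 227)
170^113 ≡ 226 (mod 227)
170^226 ≡ 1 (mod 227) ✓
Therefore the multiplicative order of 170 modulo 227 is 226.

226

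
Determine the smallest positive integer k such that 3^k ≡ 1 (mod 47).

23

By Lagrange's theorem, ord_47(3) divides φ(47) = 47 − 1 = 46 = 2 · 23.
Divisors of 46: 1, 2, 23, 46.
Check 3^d mod 47 for each divisor in increasing order:
3^1 ≡ 3 (mod 47)
3^2 ≡ 9 (mod 47)
3^23 ≡ 1 (mod 47) ✓
The smallest such exponent is 23, so the order of 3 is 23.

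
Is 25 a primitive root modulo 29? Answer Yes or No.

φ(29) = 29 − 1 = 28 = 2^2 · 7.
An element g generates (Z/29Z)^× iff g^(28/q) ≢ 1 (mod 29) for each prime q ∈ {2, 7}.
25^14 ≡ 1 (mod 29)  [q = 2: ≡ 1 ✗]
25^4 ≡ 24 (mod 29)  [q = 7: ≢ 1 ✓]
Since 25^14 ≡ 1, the order of 25 divides 14 < 28, so 25 is not a primitive root.

No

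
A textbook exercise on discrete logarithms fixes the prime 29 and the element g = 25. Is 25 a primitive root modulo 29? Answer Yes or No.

φ(29) = 29 − 1 = 28 = 2^2 · 7.
It suffices to check that the order of 25 is not a proper divisor of 28: compute 25^(28/q) for q ∈ {2, 7}.
25^14 ≡ 1 (mod 29)  [q = 2: ≡ 1 ✗]
25^4 ≡ 24 (mod 29)  [q = 7: ≢ 1 ✓]
The check at q = 2 fails, so 25 generates a proper subgroup.

No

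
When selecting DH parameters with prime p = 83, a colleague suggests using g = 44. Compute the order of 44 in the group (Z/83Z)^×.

By Lagrange's theorem, ord_83(44) divides φ(83) = 83 − 1 = 82 = 2 · 41.
Divisors of 82: 1, 2, 41, 82.
Test each divisor d:
44^1 ≡ 44 (mod 83)
44^2 ≡ 27 (mod 83)
44^41 ≡ 1 (mod 83) ✓
Therefore the multiplicative order of 44 modulo 83 is 41.

41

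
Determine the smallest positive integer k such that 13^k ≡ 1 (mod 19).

18

ord(13) | φ(19) = 19 − 1 = 18 = 2 · 3^2.
Divisors of 18: 1, 2, 3, 6, 9, 18.
Check 13^d mod 19 for each divisor in increasing order:
13^1 ≡ 13 (mod 19)
13^2 ≡ 17 (mod 19)
13^3 ≡ 12 (mod 19)
13^6 ≡ 11 (mod 19)
13^9 ≡ 18 (mod 19)
13^18 ≡ 1 (mod 19) ✓
Hence ord(13) = 18.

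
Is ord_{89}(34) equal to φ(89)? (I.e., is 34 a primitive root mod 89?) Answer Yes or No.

φ(89) = 89 − 1 = 88 = 2^3 · 11.
Test 34^(88/q) mod 89 for each prime factor q of 88:
34^44 ≡ 1 (mod 89)  [q = 2: ≡ 1 ✗]
34^8 ≡ 1 (mod 89)  [q = 11: ≡ 1 ✗]
The check at q = 2 fails, so 34 generates a proper subgroup.

No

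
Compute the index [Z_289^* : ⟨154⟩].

16

By Lagrange's theorem, ord_289(154) divides φ(289) = φ(17^2) = 17·(17−1) = 272 = 2^4 · 17.
Divisors of 272: 1, 2, 4, 8, 16, 17, 34, 68, 136, 272.
Compute 154^d (mod 289) for the divisors d until we hit 1:
154^1 ≡ 154 (mod 289)
154^2 ≡ 18 (mod 289)
154^4 ≡ 35 (mod 289)
154^8 ≡ 69 (mod 289)
154^16 ≡ 137 (mod 289)
154^17 ≡ 1 (mod 289) ✓
The order of 154 is 17, so the subgroup it generates has 17 elements.
[(Z/289Z)^× : ⟨154⟩] = 272/17 = 16.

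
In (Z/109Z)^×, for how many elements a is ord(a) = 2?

φ(109) = 109 − 1 = 108 = 2^2 · 3^3.
In a cyclic group of order 108, there are φ(d) elements of order d for each divisor d of 108, and zero for non-divisors.
2 | 108, and φ(2) = 2 − 1 = 1.

1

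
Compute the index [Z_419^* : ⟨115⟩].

ord(115) | φ(419) = 419 − 1 = 418 = 2 · 11 · 19.
Divisors of 418: 1, 2, 11, 19, 22, 38, 209, 418.
Test each divisor d:
115^1 ≡ 115 (mod 419)
115^2 ≡ 236 (mod 419)
115^11 ≡ 47 (mod 419)
115^19 ≡ 334 (mod 419)
115^22 ≡ 114 (mod 419)
115^38 ≡ 102 (mod 419)
115^209 ≡ 1 (mod 419) ✓
The order of 115 is 209, so the subgroup it generates has 209 elements.
The index is φ(419) / ord(115) = 418 / 209 = 2.

2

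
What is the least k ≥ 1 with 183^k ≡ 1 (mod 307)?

Since 183 ∈ (Z/307Z)^×, its order divides φ(307) = 307 − 1 = 306 = 2 · 3^2 · 17.
Divisors of 306: 1, 2, 3, 6, 9, 17, 18, 34, 51, 102, 153, 306.
Test each divisor d:
183^1 ≡ 183 (mod 307)
183^2 ≡ 26 (mod 307)
183^3 ≡ 153 (mod 307)
183^6 ≡ 77 (mod 307)
183^9 ≡ 115 (mod 307)
183^17 ≡ 287 (mod 307)
183^18 ≡ 24 (mod 307)
183^34 ≡ 93 (mod 307)
183^51 ≡ 289 (mod 307)
183^102 ≡ 17 (mod 307)
183^153 ≡ 1 (mod 307) ✓
So ord_307(183) = 153.

153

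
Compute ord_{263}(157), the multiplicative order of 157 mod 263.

131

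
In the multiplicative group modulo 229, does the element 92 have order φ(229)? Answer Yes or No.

φ(229) = 229 − 1 = 228 = 2^2 · 3 · 19.
Test 92^(228/q) mod 229 for each prime factor q of 228:
92^114 ≡ 228 (mod 229)  [q = 2: ≢ 1 ✓]
92^76 ≡ 134 (mod 229)  [q = 3: ≢ 1 ✓]
92^12 ≡ 161 (mod 229)  [q = 19: ≢ 1 ✓]
All checks pass, so 92 has order 228 and is a primitive root modulo 229.

Yes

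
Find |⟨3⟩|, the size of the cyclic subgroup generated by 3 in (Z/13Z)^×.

3

The order of 3 must divide φ(13) = 13 − 1 = 12 = 2^2 · 3.
Divisors of 12: 1, 2, 3, 4, 6, 12.
Evaluate successive powers at the divisors of 12:
3^1 ≡ 3 (mod 13)
3^2 ≡ 9 (mod 13)
3^3 ≡ 1 (mod 13) ✓
Hence ord(3) = 3.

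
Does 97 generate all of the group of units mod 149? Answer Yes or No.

Yes

φ(149) = 149 − 1 = 148 = 2^2 · 37.
It suffices to check that the order of 97 is not a proper divisor of 148: compute 97^(148/q) for q ∈ {2, 37}.
97^74 ≡ 148 (mod 149)  [q = 2: ≢ 1 ✓]
97^4 ≡ 37 (mod 149)  [q = 37: ≢ 1 ✓]
Every test exponent gives a nontrivial residue, hence 97 generates the full group.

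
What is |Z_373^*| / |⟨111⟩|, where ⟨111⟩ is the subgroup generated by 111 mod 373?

By Lagrange's theorem, ord_373(111) divides φ(373) = 373 − 1 = 372 = 2^2 · 3 · 31.
Divisors of 372: 1, 2, 3, 4, 6, 12, 31, 62, 93, 124, 186, 372.
Evaluate successive powers at the divisors of 372:
111^1 ≡ 111 (mod 373)
111^2 ≡ 12 (mod 373)
111^3 ≡ 213 (mod 373)
111^4 ≡ 144 (mod 373)
111^6 ≡ 236 (mod 373)
111^12 ≡ 119 (mod 373)
111^31 ≡ 1 (mod 373) ✓
So ord_373(111) = 31, hence |⟨111⟩| = 31.
Index = |(Z/373Z)^×| / |⟨111⟩| = 372 / 31 = 12.

12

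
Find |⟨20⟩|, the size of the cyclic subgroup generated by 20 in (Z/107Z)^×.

The order of 20 must divide φ(107) = 107 − 1 = 106 = 2 · 53.
Divisors of 106: 1, 2, 53, 106.
Test each divisor d:
20^1 ≡ 20 (mod 107)
20^2 ≡ 79 (mod 107)
20^53 ≡ 106 (mod 107)
20^106 ≡ 1 (mod 107) ✓
The smallest such exponent is 106, so the order of 20 is 106.

106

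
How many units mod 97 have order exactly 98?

0

φ(97) = 97 − 1 = 96 = 2^5 · 3.
(Z/97Z)^× is cyclic (|G| = 96); a cyclic group of order m has exactly φ(d) elements of each order d | m, and none otherwise.
Here 96 is not a multiple of 98, so there are no elements of order 98.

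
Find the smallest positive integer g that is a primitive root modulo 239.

7

φ(239) = 239 − 1 = 238 = 2 · 7 · 17.
g is a primitive root iff g^(238/q) ≢ 1 (mod 239) for each prime q ∈ {2, 7, 17}.
g = 2: 2^119 ≡ 1 — hits 1, so not a primitive root.
g = 3: 3^119 ≡ 1 — hits 1, so not a primitive root.
g = 4: 4^119 ≡ 1 — hits 1, so not a primitive root.
g = 5: 5^119 ≡ 1 — hits 1, so not a primitive root.
g = 6: 6^119 ≡ 1 — hits 1, so not a primitive root.
g = 7: 7^119 ≡ 238; 7^34 ≡ 24; 7^14 ≡ 211 — none is 1, so 7 is a primitive root.
The smallest primitive root modulo 239 is 7.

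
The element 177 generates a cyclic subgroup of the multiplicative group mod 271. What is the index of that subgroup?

2

Since 177 ∈ (Z/271Z)^×, its order divides φ(271) = 271 − 1 = 270 = 2 · 3^3 · 5.
Divisors of 270: 1, 2, 3, 5, 6, 9, 10, 15, 18, 27, 30, 45, 54, 90, 135, 270.
Compute 177^d (mod 271) for the divisors d until we hit 1:
177^1 ≡ 177 (mod 271)
177^2 ≡ 164 (mod 271)
177^3 ≡ 31 (mod 271)
177^5 ≡ 206 (mod 271)
177^6 ≡ 148 (mod 271)
177^9 ≡ 252 (mod 271)
177^10 ≡ 160 (mod 271)
177^15 ≡ 169 (mod 271)
177^18 ≡ 90 (mod 271)
177^27 ≡ 187 (mod 271)
177^30 ≡ 106 (mod 271)
177^45 ≡ 28 (mod 271)
177^54 ≡ 10 (mod 271)
177^90 ≡ 242 (mod 271)
177^135 ≡ 1 (mod 271) ✓
The order of 177 is 135, so the subgroup it generates has 135 elements.
Index = |(Z/271Z)^×| / |⟨177⟩| = 270 / 135 = 2.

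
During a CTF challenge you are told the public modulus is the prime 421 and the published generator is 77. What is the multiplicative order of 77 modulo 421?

By Lagrange's theorem, ord_421(77) divides φ(421) = 421 − 1 = 420 = 2^2 · 3 · 5 · 7.
Divisors of 420: 1, 2, 3, 4, 5, 6, 7, 10, 12, 14, 15, 20, 21, 28, 30, 35, 42, 60, 70, 84, 105, 140, 210, 420.
Check 77^d mod 421 for each divisor in increasing order:
77^1 ≡ 77 (mod 421)
77^2 ≡ 35 (mod 421)
77^3 ≡ 169 (mod 421)
77^4 ≡ 383 (mod 421)
77^5 ≡ 21 (mod 421)
77^6 ≡ 354 (mod 421)
77^7 ≡ 314 (mod 421)
77^10 ≡ 20 (mod 421)
77^12 ≡ 279 (mod 421)
77^14 ≡ 82 (mod 421)
77^15 ≡ 420 (mod 421)
77^20 ≡ 400 (mod 421)
77^21 ≡ 67 (mod 421)
77^28 ≡ 409 (mod 421)
77^30 ≡ 1 (mod 421) ✓
So ord_421(77) = 30.

30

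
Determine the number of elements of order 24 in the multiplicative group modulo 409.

φ(409) = 409 − 1 = 408 = 2^3 · 3 · 17.
In a cyclic group of order 408, there are φ(d) elements of order d for each divisor d of 408, and zero for non-divisors.
24 = 2^3 · 3 divides 408, and φ(24) = 8.

8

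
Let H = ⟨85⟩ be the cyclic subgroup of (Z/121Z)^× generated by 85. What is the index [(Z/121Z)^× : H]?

1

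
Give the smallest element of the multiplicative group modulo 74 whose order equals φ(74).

φ(74) = φ(2)·φ(37) = 1·36 = 36 = 2^2 · 3^2.
Test candidates g = 2, 3, … against the prime factors q ∈ {2, 3} of φ(74): g is a generator iff g^(36/q) ≢ 1 for every such q.
g = 2: gcd(2, 74) = 2 > 1, not a unit — skip.
g = 3: 3^18 ≡ 1 — hits 1, so not a primitive root.
g = 4: gcd(4, 74) = 2 > 1, not a unit — skip.
g = 5: 5^18 ≡ 73; 5^12 ≡ 47 — none is 1, so 5 is a primitive root.
The smallest primitive root modulo 74 is 5.

5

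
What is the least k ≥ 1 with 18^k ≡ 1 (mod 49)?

By Lagrange's theorem, ord_49(18) divides φ(49) = φ(7^2) = 7·(7−1) = 42 = 2 · 3 · 7.
Divisors of 42: 1, 2, 3, 6, 7, 14, 21, 42.
Compute 18^d (mod 49) for the divisors d until we hit 1:
18^1 ≡ 18 (mod 49)
18^2 ≡ 30 (mod 49)
18^3 ≡ 1 (mod 49) ✓
Therefore the multiplicative order of 18 modulo 49 is 3.

3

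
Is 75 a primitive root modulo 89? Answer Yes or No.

Yes

φ(89) = 89 − 1 = 88 = 2^3 · 11.
75 is a primitive root mod 89 iff 75^(φ(89)/q) ≢ 1 for every prime q | φ(89), i.e. q ∈ {2, 11}.
75^44 ≡ 88 (mod 89)  [q = 2: ≢ 1 ✓]
75^8 ≡ 45 (mod 89)  [q = 11: ≢ 1 ✓]
None equal 1, so ord_89(75) = 88: 75 is a primitive root.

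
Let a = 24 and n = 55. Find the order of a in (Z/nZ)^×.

10

By Lagrange's theorem, ord_55(24) divides φ(55) = φ(5·11) = (5−1)·(11−1) = 4·10 = 40 = 2^3 · 5.
Divisors of 40: 1, 2, 4, 5, 8, 10, 20, 40.
Evaluate successive powers at the divisors of 40:
24^1 ≡ 24
24^2 ≡ 26
24^4 ≡ 16
24^5 ≡ 54
24^8 ≡ 36
24^10 ≡ 1
The smallest such exponent is 10, so the order of 24 is 10.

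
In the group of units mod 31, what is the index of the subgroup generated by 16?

ord(16) | φ(31) = 31 − 1 = 30 = 2 · 3 · 5.
Divisors of 30: 1, 2, 3, 5, 6, 10, 15, 30.
Check 16^d mod 31 for each divisor in increasing order:
16^1 ≡ 16
16^2 ≡ 8
16^3 ≡ 4
16^5 ≡ 1
So ord_31(16) = 5, hence |⟨16⟩| = 5.
Index = |(Z/31Z)^×| / |⟨16⟩| = 30 / 5 = 6.

6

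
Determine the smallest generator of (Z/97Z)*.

5

φ(97) = 97 − 1 = 96 = 2^5 · 3.
Test candidates g = 2, 3, … against the prime factors q ∈ {2, 3} of φ(97): g is a generator iff g^(96/q) ≢ 1 for every such q.
g = 2: 2^48 ≡ 1 — hits 1, so not a primitive root.
g = 3: 3^48 ≡ 1 — hits 1, so not a primitive root.
g = 4: 4^48 ≡ 1 — hits 1, so not a primitive root.
g = 5: 5^48 ≡ 96; 5^32 ≡ 35 — none is 1, so 5 is a primitive root.
Hence the least primitive root of 97 is 5.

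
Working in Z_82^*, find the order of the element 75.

By Lagrange's theorem, ord_82(75) divides φ(82) = φ(2)·φ(41) = 1·40 = 40 = 2^3 · 5.
Divisors of 40: 1, 2, 4, 5, 8, 10, 20, 40.
Test each divisor d:
75^1 ≡ 75
75^2 ≡ 49
75^4 ≡ 23
75^5 ≡ 3
75^8 ≡ 37
75^10 ≡ 9
75^20 ≡ 81
75^40 ≡ 1
Therefore the multiplicative order of 75 modulo 82 is 40.

40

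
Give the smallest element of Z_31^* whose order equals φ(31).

φ(31) = 31 − 1 = 30 = 2 · 3 · 5.
g is a primitive root iff g^(30/q) ≢ 1 (mod 31) for each prime q ∈ {2, 3, 5}.
g = 2: 2^15 ≡ 1 — hits 1, so not a primitive root.
g = 3: 3^15 ≡ 30; 3^10 ≡ 25; 3^6 ≡ 16 — none is 1, so 3 is a primitive root.
So 3 is the smallest generator of (Z/31Z)^×.

3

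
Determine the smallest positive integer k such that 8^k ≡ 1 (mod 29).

Since 8 ∈ (Z/29Z)^×, its order divides φ(29) = 29 − 1 = 28 = 2^2 · 7.
Divisors of 28: 1, 2, 4, 7, 14, 28.
Check 8^d mod 29 for each divisor in increasing order:
8^1 ≡ 8 (mod 29)
8^2 ≡ 6 (mod 29)
8^4 ≡ 7 (mod 29)
8^7 ≡ 17 (mod 29)
8^14 ≡ 28 (mod 29)
8^28 ≡ 1 (mod 29) ✓
Therefore the multiplicative order of 8 modulo 29 is 28.

28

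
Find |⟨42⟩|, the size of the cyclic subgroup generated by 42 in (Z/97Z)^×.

32

Since 42 ∈ (Z/97Z)^×, its order divides φ(97) = 97 − 1 = 96 = 2^5 · 3.
Divisors of 96: 1, 2, 3, 4, 6, 8, 12, 16, 24, 32, 48, 96.
Compute 42^d (mod 97) for the divisors d until we hit 1:
42^1 ≡ 42 (mod 97)
42^2 ≡ 18 (mod 97)
42^3 ≡ 77 (mod 97)
42^4 ≡ 33 (mod 97)
42^6 ≡ 12 (mod 97)
42^8 ≡ 22 (mod 97)
42^12 ≡ 47 (mod 97)
42^16 ≡ 96 (mod 97)
42^24 ≡ 75 (mod 97)
42^32 ≡ 1 (mod 97) ✓
So ord_97(42) = 32.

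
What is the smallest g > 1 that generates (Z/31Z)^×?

3

φ(31) = 31 − 1 = 30 = 2 · 3 · 5.
g is a primitive root iff g^(30/q) ≢ 1 (mod 31) for each prime q ∈ {2, 3, 5}.
g = 2: 2^15 ≡ 1 — hits 1, so not a primitive root.
g = 3: 3^15 ≡ 30; 3^10 ≡ 25; 3^6 ≡ 16 — none is 1, so 3 is a primitive root.
So 3 is the smallest generator of (Z/31Z)^×.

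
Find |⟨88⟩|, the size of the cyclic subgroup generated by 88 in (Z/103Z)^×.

102

The order of 88 must divide φ(103) = 103 − 1 = 102 = 2 · 3 · 17.
Divisors of 102: 1, 2, 3, 6, 17, 34, 51, 102.
Test each divisor d:
88^1 ≡ 88
88^2 ≡ 19
88^3 ≡ 24
88^6 ≡ 61
88^17 ≡ 57
88^34 ≡ 56
88^51 ≡ 102
88^102 ≡ 1
Therefore the multiplicative order of 88 modulo 103 is 102.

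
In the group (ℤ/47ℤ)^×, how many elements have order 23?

22

φ(47) = 47 − 1 = 46 = 2 · 23.
(Z/47Z)^× is cyclic (|G| = 46); a cyclic group of order m has exactly φ(d) elements of each order d | m, and none otherwise.
23 | 46, and φ(23) = 23 − 1 = 22.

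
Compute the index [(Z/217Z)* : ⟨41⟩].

6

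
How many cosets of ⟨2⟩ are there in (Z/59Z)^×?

1

ord(2) | φ(59) = 59 − 1 = 58 = 2 · 29.
Divisors of 58: 1, 2, 29, 58.
Compute 2^d (mod 59) for the divisors d until we hit 1:
2^1 ≡ 2 (mod 59)
2^2 ≡ 4 (mod 59)
2^29 ≡ 58 (mod 59)
2^58 ≡ 1 (mod 59) ✓
So ord_59(2) = 58, hence |⟨2⟩| = 58.
The index is φ(59) / ord(2) = 58 / 58 = 1.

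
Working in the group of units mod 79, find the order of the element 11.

Since 11 ∈ (Z/79Z)^×, its order divides φ(79) = 79 − 1 = 78 = 2 · 3 · 13.
Divisors of 78: 1, 2, 3, 6, 13, 26, 39, 78.
Test each divisor d:
11^1 ≡ 11 (mod 79)
11^2 ≡ 42 (mod 79)
11^3 ≡ 67 (mod 79)
11^6 ≡ 65 (mod 79)
11^13 ≡ 23 (mod 79)
11^26 ≡ 55 (mod 79)
11^39 ≡ 1 (mod 79) ✓
Therefore the multiplicative order of 11 modulo 79 is 39.

39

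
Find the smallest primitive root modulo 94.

5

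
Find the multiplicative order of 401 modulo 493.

112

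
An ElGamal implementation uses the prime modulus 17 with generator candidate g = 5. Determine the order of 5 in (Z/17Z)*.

By Lagrange's theorem, ord_17(5) divides φ(17) = 17 − 1 = 16 = 2^4.
Divisors of 16: 1, 2, 4, 8, 16.
Check 5^d mod 17 for each divisor in increasing order:
5^1 ≡ 5
5^2 ≡ 8
5^4 ≡ 13
5^8 ≡ 16
5^16 ≡ 1
Therefore the multiplicative order of 5 modulo 17 is 16.

16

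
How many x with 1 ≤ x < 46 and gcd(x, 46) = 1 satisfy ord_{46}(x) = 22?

φ(46) = φ(2)·φ(23) = 1·22 = 22 = 2 · 11.
In a cyclic group of order 22, there are φ(d) elements of order d for each divisor d of 22, and zero for non-divisors.
22 = 2 · 11 divides 22, and φ(22) = 10.

10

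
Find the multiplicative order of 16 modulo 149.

The order of 16 must divide φ(149) = 149 − 1 = 148 = 2^2 · 37.
Divisors of 148: 1, 2, 4, 37, 74, 148.
Compute 16^d (mod 149) for the divisors d until we hit 1:
16^1 ≡ 16 (mod 149)
16^2 ≡ 107 (mod 149)
16^4 ≡ 125 (mod 149)
16^37 ≡ 1 (mod 149) ✓
So ord_149(16) = 37.

37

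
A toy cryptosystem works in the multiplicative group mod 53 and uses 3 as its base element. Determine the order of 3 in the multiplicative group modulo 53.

52

Since 3 ∈ (Z/53Z)^×, its order divides φ(53) = 53 − 1 = 52 = 2^2 · 13.
Divisors of 52: 1, 2, 4, 13, 26, 52.
Check 3^d mod 53 for each divisor in increasing order:
3^1 ≡ 3 (mod 53)
3^2 ≡ 9 (mod 53)
3^4 ≡ 28 (mod 53)
3^13 ≡ 30 (mod 53)
3^26 ≡ 52 (mod 53)
3^52 ≡ 1 (mod 53) ✓
The smallest such exponent is 52, so the order of 3 is 52.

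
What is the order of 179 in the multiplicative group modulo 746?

93

ord(179) | φ(746) = φ(2)·φ(373) = 1·372 = 372 = 2^2 · 3 · 31.
Divisors of 372: 1, 2, 3, 4, 6, 12, 31, 62, 93, 124, 186, 372.
Evaluate successive powers at the divisors of 372:
179^1 ≡ 179 (mod 746)
179^2 ≡ 709 (mod 746)
179^3 ≡ 91 (mod 746)
179^4 ≡ 623 (mod 746)
179^6 ≡ 75 (mod 746)
179^12 ≡ 403 (mod 746)
179^31 ≡ 657 (mod 746)
179^62 ≡ 461 (mod 746)
179^93 ≡ 1 (mod 746) ✓
So ord_746(179) = 93.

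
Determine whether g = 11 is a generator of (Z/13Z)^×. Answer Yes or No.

Yes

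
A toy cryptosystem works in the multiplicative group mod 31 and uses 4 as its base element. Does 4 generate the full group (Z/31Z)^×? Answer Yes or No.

No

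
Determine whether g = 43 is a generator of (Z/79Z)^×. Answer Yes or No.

Yes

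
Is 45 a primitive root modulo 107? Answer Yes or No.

Yes

φ(107) = 107 − 1 = 106 = 2 · 53.
An element g generates (Z/107Z)^× iff g^(106/q) ≢ 1 (mod 107) for each prime q ∈ {2, 53}.
45^53 ≡ 106 (mod 107)  [q = 2: ≢ 1 ✓]
45^2 ≡ 99 (mod 107)  [q = 53: ≢ 1 ✓]
Every test exponent gives a nontrivial residue, hence 45 generates the full group.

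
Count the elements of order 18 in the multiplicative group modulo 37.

6

φ(37) = 37 − 1 = 36 = 2^2 · 3^2.
(Z/37Z)^× is cyclic (|G| = 36); a cyclic group of order m has exactly φ(d) elements of each order d | m, and none otherwise.
18 = 2 · 3^2 divides 36, and φ(18) = 6.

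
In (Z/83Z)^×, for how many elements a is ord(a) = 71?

0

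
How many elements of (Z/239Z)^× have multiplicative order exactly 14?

6

φ(239) = 239 − 1 = 238 = 2 · 7 · 17.
(Z/239Z)^× is cyclic (|G| = 238); a cyclic group of order m has exactly φ(d) elements of each order d | m, and none otherwise.
14 = 2 · 7 divides 238, and φ(14) = 6.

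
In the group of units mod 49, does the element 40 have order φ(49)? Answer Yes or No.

Yes

φ(49) = φ(7^2) = 7·(7−1) = 42 = 2 · 3 · 7.
40 is a primitive root mod 49 iff 40^(φ(49)/q) ≢ 1 for every prime q | φ(49), i.e. q ∈ {2, 3, 7}.
40^21 ≡ 48 (mod 49)  [q = 2: ≢ 1 ✓]
40^14 ≡ 18 (mod 49)  [q = 3: ≢ 1 ✓]
40^6 ≡ 36 (mod 49)  [q = 7: ≢ 1 ✓]
All checks pass, so 40 has order 42 and is a primitive root modulo 49.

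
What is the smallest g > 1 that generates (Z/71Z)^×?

7

φ(71) = 71 − 1 = 70 = 2 · 5 · 7.
Test candidates g = 2, 3, … against the prime factors q ∈ {2, 5, 7} of φ(71): g is a generator iff g^(70/q) ≢ 1 for every such q.
g = 2: 2^35 ≡ 1 — hits 1, so not a primitive root.
g = 3: 3^35 ≡ 1 — hits 1, so not a primitive root.
g = 4: 4^35 ≡ 1 — hits 1, so not a primitive root.
g = 5: 5^35 ≡ 1 — hits 1, so not a primitive root.
g = 6: 6^35 ≡ 1 — hits 1, so not a primitive root.
g = 7: 7^35 ≡ 70; 7^14 ≡ 54; 7^10 ≡ 45 — none is 1, so 7 is a primitive root.
So 7 is the smallest generator of (Z/71Z)^×.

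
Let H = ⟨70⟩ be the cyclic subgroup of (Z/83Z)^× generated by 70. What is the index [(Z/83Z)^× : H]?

The order of 70 must divide φ(83) = 83 − 1 = 82 = 2 · 41.
Divisors of 82: 1, 2, 41, 82.
Evaluate successive powers at the divisors of 82:
70^1 ≡ 70 (mod 83)
70^2 ≡ 3 (mod 83)
70^41 ≡ 1 (mod 83) ✓
Thus |⟨70⟩| = ord(70) = 41.
Index = |(Z/83Z)^×| / |⟨70⟩| = 82 / 41 = 2.

2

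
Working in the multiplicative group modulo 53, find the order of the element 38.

By Lagrange's theorem, ord_53(38) divides φ(53) = 53 − 1 = 52 = 2^2 · 13.
Divisors of 52: 1, 2, 4, 13, 26, 52.
Compute 38^d (mod 53) for the divisors d until we hit 1:
38^1 ≡ 38
38^2 ≡ 13
38^4 ≡ 10
38^13 ≡ 52
38^26 ≡ 1
So ord_53(38) = 26.

26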